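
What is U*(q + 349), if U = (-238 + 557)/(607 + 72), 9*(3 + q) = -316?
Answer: 892562/6111 ≈ 146.06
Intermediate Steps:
q = -343/9 (q = -3 + (1/9)*(-316) = -3 - 316/9 = -343/9 ≈ -38.111)
U = 319/679 ≈ 0.46981
U*(q + 349) = 319*(-343/9 + 349)/679 = (319/679)*(2798/9) = 892562/6111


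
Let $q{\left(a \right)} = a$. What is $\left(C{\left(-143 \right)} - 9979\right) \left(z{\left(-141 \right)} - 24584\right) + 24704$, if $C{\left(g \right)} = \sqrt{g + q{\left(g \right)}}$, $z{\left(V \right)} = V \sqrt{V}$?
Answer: $24704 + \left(9979 - i \sqrt{286}\right) \left(24584 + 141 i \sqrt{141}\right) \approx 2.4538 \cdot 10^{8} + 1.6292 \cdot 10^{7} i$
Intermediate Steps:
$z{\left(V \right)} = V^{\frac{3}{2}}$
$C{\left(g \right)} = \sqrt{2} \sqrt{g}$ ($C{\left(g \right)} = \sqrt{g + g} = \sqrt{2 g} = \sqrt{2} \sqrt{g}$)
$\left(C{\left(-143 \right)} - 9979\right) \left(z{\left(-141 \right)} - 24584\right) + 24704 = \left(\sqrt{2} \sqrt{-143} - 9979\right) \left(\left(-141\right)^{\frac{3}{2}} - 24584\right) + 24704 = \left(\sqrt{2} i \sqrt{143} - 9979\right) \left(- 141 i \sqrt{141} - 24584\right) + 24704 = \left(i \sqrt{286} - 9979\right) \left(-24584 - 141 i \sqrt{141}\right) + 24704 = \left(-9979 + i \sqrt{286}\right) \left(-24584 - 141 i \sqrt{141}\right) + 24704 = \left(-24584 - 141 i \sqrt{141}\right) \left(-9979 + i \sqrt{286}\right) + 24704 = 24704 + \left(-24584 - 141 i \sqrt{141}\right) \left(-9979 + i \sqrt{286}\right)$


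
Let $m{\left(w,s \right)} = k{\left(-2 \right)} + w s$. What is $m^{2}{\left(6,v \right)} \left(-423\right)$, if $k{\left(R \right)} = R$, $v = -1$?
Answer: $-27072$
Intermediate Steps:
$m{\left(w,s \right)} = -2 + s w$ ($m{\left(w,s \right)} = -2 + w s = -2 + s w$)
$m^{2}{\left(6,v \right)} \left(-423\right) = \left(-2 - 6\right)^{2} \left(-423\right) = \left(-8\right)^{2} \left(-423\right) = 64 \left(-423\right) = -27072$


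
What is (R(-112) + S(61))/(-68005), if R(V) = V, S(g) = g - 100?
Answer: 151/68005 ≈ 0.0022204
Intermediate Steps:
S(g) = -100 + g
(R(-112) + S(61))/(-68005) = (-112 + (-100 + 61))/(-68005) = (-112 - 39)*(-1/68005) = -151*(-1/68005) = 151/68005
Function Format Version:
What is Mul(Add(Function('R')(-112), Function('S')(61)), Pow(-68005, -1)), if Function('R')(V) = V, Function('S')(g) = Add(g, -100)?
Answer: Rational(151, 68005) ≈ 0.0022204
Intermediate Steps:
Function('S')(g) = Add(-100, g)
Mul(Add(Function('R')(-112), Function('S')(61)), Pow(-68005, -1)) = Mul(Add(-112, Add(-100, 61)), Pow(-68005, -1)) = Mul(Add(-112, -39), Rational(-1, 68005)) = Mul(-151, Rational(-1, 68005)) = Rational(151, 68005)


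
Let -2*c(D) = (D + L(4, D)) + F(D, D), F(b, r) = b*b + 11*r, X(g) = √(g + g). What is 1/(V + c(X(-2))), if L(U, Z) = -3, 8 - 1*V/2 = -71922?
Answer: 191818/27595609035 + 16*I/27595609035 ≈ 6.951e-6 + 5.798e-10*I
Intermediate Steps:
V = 143860 (V = 16 - 2*(-71922) = 16 + 143844 = 143860)
X(g) = √2*√g (X(g) = √(2*g) = √2*√g)
F(b, r) = b² + 11*r
c(D) = 3/2 - 6*D - D²/2 (c(D) = -((D - 3) + (D² + 11*D))/2 = -((-3 + D) + (D² + 11*D))/2 = -(-3 + D² + 12*D)/2 = 3/2 - 6*D - D²/2)
1/(V + c(X(-2))) = 1/(143860 + (3/2 - 6*√2*√(-2) - (√2*√(-2))²/2)) = 1/(143860 + (3/2 - 6*√2*I*√2 - (√2*(I*√2))²/2)) = 1/(143860 + (3/2 - 12*I - (2*I)²/2)) = 1/(143860 + (3/2 - 12*I - ½*(-4))) = 1/(143860 + (3/2 - 12*I + 2)) = 1/(143860 + (7/2 - 12*I)) = 1/(287727/2 - 12*I) = 4*(287727/2 + 12*I)/82786827105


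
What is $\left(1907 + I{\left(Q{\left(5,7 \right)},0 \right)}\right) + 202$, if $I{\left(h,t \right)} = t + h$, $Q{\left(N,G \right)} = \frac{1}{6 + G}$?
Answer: $\frac{27418}{13} \approx 2109.1$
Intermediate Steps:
$I{\left(h,t \right)} = h + t$
$\left(1907 + I{\left(Q{\left(5,7 \right)},0 \right)}\right) + 202 = \left(1907 + \left(\frac{1}{6 + 7} + 0\right)\right) + 202 = \left(1907 + \left(\frac{1}{13} + 0\right)\right) + 202 = \left(1907 + \frac{1}{13}\right) + 202 = \frac{24792}{13} + 202 = \frac{27418}{13}$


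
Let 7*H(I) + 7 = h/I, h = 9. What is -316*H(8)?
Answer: 3713/14 ≈ 265.21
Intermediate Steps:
H(I) = -1 + 9/(7*I) (H(I) = -1 + (9/I)/7 = -1 + 9/(7*I))
-316*H(8) = -316*(9/7 - 1*8)/8 = -79*(9/7 - 8)/2 = -79*(-47)/(2*7) = -316*(-47/56) = 3713/14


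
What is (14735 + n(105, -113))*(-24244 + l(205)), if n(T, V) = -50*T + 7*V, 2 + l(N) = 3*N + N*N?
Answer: 159917436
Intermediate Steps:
l(N) = -2 + N² + 3*N (l(N) = -2 + (3*N + N*N) = -2 + (3*N + N²) = -2 + (N² + 3*N) = -2 + N² + 3*N)
(14735 + n(105, -113))*(-24244 + l(205)) = (14735 + (-50*105 + 7*(-113)))*(-24244 + (-2 + 205² + 3*205)) = (14735 + (-5250 - 791))*(-24244 + (-2 + 42025 + 615)) = (14735 - 6041)*(-24244 + 42638) = 8694*18394 = 159917436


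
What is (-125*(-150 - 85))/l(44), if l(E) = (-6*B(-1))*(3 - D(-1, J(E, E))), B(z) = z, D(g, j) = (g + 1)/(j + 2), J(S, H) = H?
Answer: 29375/18 ≈ 1631.9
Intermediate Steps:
D(g, j) = (1 + g)/(2 + j)
l(E) = 18 (l(E) = (-6*(-1))*(3 - (1 - 1)/(2 + E)) = 6*(3 - 0/(2 + E)) = 6*(3 - 1*0) = 6*(3 + 0) = 6*3 = 18)
(-125*(-150 - 85))/l(44) = -125*(-150 - 85)/18 = -125*(-235)*(1/18) = 29375*(1/18) = 29375/18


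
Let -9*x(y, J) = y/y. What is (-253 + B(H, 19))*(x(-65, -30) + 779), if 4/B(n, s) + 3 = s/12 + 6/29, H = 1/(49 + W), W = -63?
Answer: -756414050/3789 ≈ -1.9963e+5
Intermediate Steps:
x(y, J) = -1/9 (x(y, J) = -y/(9*y) = -1/9*1 = -1/9)
H = -1/14 (H = 1/(49 - 63) = 1/(-14) = -1/14 ≈ -0.071429)
B(n, s) = 4/(-81/29 + s/12) (B(n, s) = 4/(-3 + (s/12 + 6/29)) = 4/(-3 + (6/29 + s/12)) = 4/(-81/29 + s/12))
(-253 + B(H, 19))*(x(-65, -30) + 779) = (-253 + 1392/(-972 + 29*19))*(-1/9 + 779) = (-253 + 1392/(-972 + 551))*(7010/9) = (-253 + 1392/(-421))*(7010/9) = (-253 + 1392*(-1/421))*(7010/9) = (-253 - 1392/421)*(7010/9) = -107905/421*7010/9 = -756414050/3789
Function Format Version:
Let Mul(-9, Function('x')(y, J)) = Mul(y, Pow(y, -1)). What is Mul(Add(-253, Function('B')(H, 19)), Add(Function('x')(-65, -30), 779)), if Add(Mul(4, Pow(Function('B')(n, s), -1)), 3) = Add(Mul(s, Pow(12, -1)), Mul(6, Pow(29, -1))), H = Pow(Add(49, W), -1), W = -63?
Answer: Rational(-756414050, 3789) ≈ -1.9963e+5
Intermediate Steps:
Function('x')(y, J) = Rational(-1, 9) (Function('x')(y, J) = Mul(Rational(-1, 9), Mul(y, Pow(y, -1))) = Mul(Rational(-1, 9), 1) = Rational(-1, 9))
H = Rational(-1, 14) (H = Pow(Add(49, -63), -1) = Pow(-14, -1) = Rational(-1, 14) ≈ -0.071429)
Function('B')(n, s) = Mul(4, Pow(Add(Rational(-81, 29), Mul(Rational(1, 12), s)), -1)) (Function('B')(n, s) = Mul(4, Pow(Add(-3, Add(Mul(s, Pow(12, -1)), Mul(6, Pow(29, -1)))), -1)) = Mul(4, Pow(Add(-3, Add(Mul(s, Rational(1, 12)), Mul(6, Rational(1, 29)))), -1)) = Mul(4, Pow(Add(-3, Add(Mul(Rational(1, 12), s), Rational(6, 29))), -1)) = Mul(4, Pow(Add(-3, Add(Rational(6, 29), Mul(Rational(1, 12), s))), -1)) = Mul(4, Pow(Add(Rational(-81, 29), Mul(Rational(1, 12), s)), -1)))
Mul(Add(-253, Function('B')(H, 19)), Add(Function('x')(-65, -30), 779)) = Mul(Add(-253, Mul(1392, Pow(Add(-972, Mul(29, 19)), -1))), Add(Rational(-1, 9), 779)) = Mul(Add(-253, Mul(1392, Pow(Add(-972, 551), -1))), Rational(7010, 9)) = Mul(Add(-253, Mul(1392, Pow(-421, -1))), Rational(7010, 9)) = Mul(Add(-253, Mul(1392, Rational(-1, 421))), Rational(7010, 9)) = Mul(Add(-253, Rational(-1392, 421)), Rational(7010, 9)) = Mul(Rational(-107905, 421), Rational(7010, 9)) = Rational(-756414050, 3789)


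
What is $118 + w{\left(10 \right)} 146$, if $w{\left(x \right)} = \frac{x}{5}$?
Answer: $410$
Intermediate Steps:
$w{\left(x \right)} = \frac{x}{5}$ ($w{\left(x \right)} = x \frac{1}{5} = \frac{x}{5}$)
$118 + w{\left(10 \right)} 146 = 118 + \frac{1}{5} \cdot 10 \cdot 146 = 118 + 2 \cdot 146 = 118 + 292 = 410$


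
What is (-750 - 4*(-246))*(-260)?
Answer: -60840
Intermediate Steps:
(-750 - 4*(-246))*(-260) = (-750 + 984)*(-260) = 234*(-260) = -60840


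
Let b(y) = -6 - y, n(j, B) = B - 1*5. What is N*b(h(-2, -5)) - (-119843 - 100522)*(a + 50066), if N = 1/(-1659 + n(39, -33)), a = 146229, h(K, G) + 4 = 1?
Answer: 73406361404478/1697 ≈ 4.3257e+10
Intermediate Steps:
n(j, B) = -5 + B (n(j, B) = B - 5 = -5 + B)
h(K, G) = -3 (h(K, G) = -4 + 1 = -3)
N = -1/1697 (N = 1/(-1659 + (-5 - 33)) = 1/(-1659 - 38) = 1/(-1697) = -1/1697 ≈ -0.00058927)
N*b(h(-2, -5)) - (-119843 - 100522)*(a + 50066) = -(-6 - 1*(-3))/1697 - (-119843 - 100522)*(146229 + 50066) = -(-6 + 3)/1697 - (-220365)*196295 = -1/1697*(-3) - 1*(-43256547675) = 3/1697 + 43256547675 = 73406361404478/1697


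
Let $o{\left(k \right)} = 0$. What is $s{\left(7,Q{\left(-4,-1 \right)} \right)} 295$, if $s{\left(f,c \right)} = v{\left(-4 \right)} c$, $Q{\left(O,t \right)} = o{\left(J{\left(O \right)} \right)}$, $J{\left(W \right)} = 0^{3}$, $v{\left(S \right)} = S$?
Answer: $0$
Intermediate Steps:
$J{\left(W \right)} = 0$
$Q{\left(O,t \right)} = 0$
$s{\left(f,c \right)} = - 4 c$
$s{\left(7,Q{\left(-4,-1 \right)} \right)} 295 = \left(-4\right) 0 \cdot 295 = 0 \cdot 295 = 0$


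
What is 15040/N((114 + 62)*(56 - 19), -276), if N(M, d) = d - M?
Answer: -3760/1697 ≈ -2.2157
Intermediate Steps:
15040/N((114 + 62)*(56 - 19), -276) = 15040/(-276 - (114 + 62)*(56 - 19)) = 15040/(-276 - 176*37) = 15040/(-276 - 1*6512) = 15040/(-276 - 6512) = 15040/(-6788) = 15040*(-1/6788) = -3760/1697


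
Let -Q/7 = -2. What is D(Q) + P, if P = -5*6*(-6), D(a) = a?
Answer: 194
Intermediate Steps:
Q = 14 (Q = -7*(-2) = 14)
P = 180 (P = -30*(-6) = 180)
D(Q) + P = 14 + 180 = 194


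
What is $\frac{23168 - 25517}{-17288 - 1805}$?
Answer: $\frac{2349}{19093} \approx 0.12303$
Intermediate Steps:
$\frac{23168 - 25517}{-17288 - 1805} = - \frac{2349}{-19093} = \left(-2349\right) \left(- \frac{1}{19093}\right) = \frac{2349}{19093}$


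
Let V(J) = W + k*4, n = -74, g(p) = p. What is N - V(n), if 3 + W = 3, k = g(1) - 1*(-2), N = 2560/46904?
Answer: -70036/5863 ≈ -11.945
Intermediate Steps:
N = 320/5863 (N = 2560*(1/46904) = 320/5863 ≈ 0.054580)
k = 3 (k = 1 - 1*(-2) = 1 + 2 = 3)
W = 0 (W = -3 + 3 = 0)
V(J) = 12 (V(J) = 0 + 3*4 = 0 + 12 = 12)
N - V(n) = 320/5863 - 1*12 = 320/5863 - 12 = -70036/5863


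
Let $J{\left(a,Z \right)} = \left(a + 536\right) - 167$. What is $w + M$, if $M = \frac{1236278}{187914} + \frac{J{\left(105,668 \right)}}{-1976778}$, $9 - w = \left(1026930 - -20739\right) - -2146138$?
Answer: $- \frac{32954982510806288}{10318451697} \approx -3.1938 \cdot 10^{6}$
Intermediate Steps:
$J{\left(a,Z \right)} = 369 + a$ ($J{\left(a,Z \right)} = \left(536 + a\right) - 167 = 369 + a$)
$w = -3193798$ ($w = 9 - \left(\left(1026930 - -20739\right) - -2146138\right) = 9 - \left(\left(1026930 + 20739\right) + 2146138\right) = 9 - \left(1047669 + 2146138\right) = 9 - 3193807 = -3193798$)
$M = \frac{67882168918}{10318451697}$ ($M = \frac{1236278}{187914} + \frac{369 + 105}{-1976778} = 1236278 \cdot \frac{1}{187914} + 474 \left(- \frac{1}{1976778}\right) = \frac{618139}{93957} - \frac{79}{329463} = \frac{67882168918}{10318451697} \approx 6.5787$)
$w + M = -3193798 + \frac{67882168918}{10318451697} = - \frac{32954982510806288}{10318451697}$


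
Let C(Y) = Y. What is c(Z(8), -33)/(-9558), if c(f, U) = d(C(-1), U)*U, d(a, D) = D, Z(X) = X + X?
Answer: -121/1062 ≈ -0.11394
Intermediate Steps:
Z(X) = 2*X
c(f, U) = U² (c(f, U) = U*U = U²)
c(Z(8), -33)/(-9558) = (-33)²/(-9558) = 1089*(-1/9558) = -121/1062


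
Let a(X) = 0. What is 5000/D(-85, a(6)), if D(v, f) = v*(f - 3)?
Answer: 1000/51 ≈ 19.608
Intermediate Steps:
D(v, f) = v*(-3 + f)
5000/D(-85, a(6)) = 5000/((-85*(-3 + 0))) = 5000/((-85*(-3))) = 5000/255 = 5000*(1/255) = 1000/51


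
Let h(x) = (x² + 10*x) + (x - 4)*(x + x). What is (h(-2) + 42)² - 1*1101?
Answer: 1399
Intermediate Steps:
h(x) = x² + 10*x + 2*x*(-4 + x) (h(x) = (x² + 10*x) + (-4 + x)*(2*x) = (x² + 10*x) + 2*x*(-4 + x) = x² + 10*x + 2*x*(-4 + x))
(h(-2) + 42)² - 1*1101 = (-2*(2 + 3*(-2)) + 42)² - 1*1101 = (-2*(2 - 6) + 42)² - 1101 = (-2*(-4) + 42)² - 1101 = (8 + 42)² - 1101 = 50² - 1101 = 2500 - 1101 = 1399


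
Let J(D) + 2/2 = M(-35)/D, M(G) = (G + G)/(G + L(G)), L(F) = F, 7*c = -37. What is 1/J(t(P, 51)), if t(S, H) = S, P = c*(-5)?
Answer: -185/178 ≈ -1.0393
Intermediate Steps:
c = -37/7 (c = (⅐)*(-37) = -37/7 ≈ -5.2857)
P = 185/7 (P = -37/7*(-5) = 185/7 ≈ 26.429)
M(G) = 1 (M(G) = (G + G)/(G + G) = (2*G)/((2*G)) = (2*G)*(1/(2*G)) = 1)
J(D) = -1 + 1/D
1/J(t(P, 51)) = 1/((1 - 1*185/7)/(185/7)) = 1/(7*(1 - 185/7)/185) = 1/((7/185)*(-178/7)) = 1/(-178/185) = -185/178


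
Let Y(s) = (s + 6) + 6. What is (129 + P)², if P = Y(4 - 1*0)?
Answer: 21025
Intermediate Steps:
Y(s) = 12 + s (Y(s) = (6 + s) + 6 = 12 + s)
P = 16 (P = 12 + (4 - 1*0) = 12 + (4 + 0) = 12 + 4 = 16)
(129 + P)² = (129 + 16)² = 145² = 21025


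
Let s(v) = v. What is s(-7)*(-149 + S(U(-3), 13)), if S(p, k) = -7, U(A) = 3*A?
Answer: 1092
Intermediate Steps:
s(-7)*(-149 + S(U(-3), 13)) = -7*(-149 - 7) = -7*(-156) = 1092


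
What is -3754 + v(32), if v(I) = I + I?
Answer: -3690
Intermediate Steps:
v(I) = 2*I
-3754 + v(32) = -3754 + 2*32 = -3754 + 64 = -3690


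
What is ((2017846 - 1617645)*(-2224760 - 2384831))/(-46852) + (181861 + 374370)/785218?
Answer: 724270541347364125/18394516868 ≈ 3.9374e+7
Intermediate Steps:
((2017846 - 1617645)*(-2224760 - 2384831))/(-46852) + (181861 + 374370)/785218 = (400201*(-4609591))*(-1/46852) + 556231*(1/785218) = -1844762927791*(-1/46852) + 556231/785218 = 1844762927791/46852 + 556231/785218 = 724270541347364125/18394516868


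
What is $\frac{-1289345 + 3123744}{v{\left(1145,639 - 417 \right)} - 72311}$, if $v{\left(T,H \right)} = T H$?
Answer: $\frac{1834399}{181879} \approx 10.086$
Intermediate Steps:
$v{\left(T,H \right)} = H T$
$\frac{-1289345 + 3123744}{v{\left(1145,639 - 417 \right)} - 72311} = \frac{-1289345 + 3123744}{\left(639 - 417\right) 1145 - 72311} = \frac{1834399}{\left(639 - 417\right) 1145 - 72311} = \frac{1834399}{222 \cdot 1145 - 72311} = \frac{1834399}{254190 - 72311} = \frac{1834399}{181879}$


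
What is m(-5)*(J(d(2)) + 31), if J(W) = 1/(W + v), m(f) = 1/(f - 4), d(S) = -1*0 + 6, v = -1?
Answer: -52/15 ≈ -3.4667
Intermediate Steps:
d(S) = 6 (d(S) = 0 + 6 = 6)
m(f) = 1/(-4 + f)
J(W) = 1/(-1 + W) (J(W) = 1/(W - 1) = 1/(-1 + W))
m(-5)*(J(d(2)) + 31) = (1/(-1 + 6) + 31)/(-4 - 5) = (1/5 + 31)/(-9) = -(⅕ + 31)/9 = -⅑*156/5 = -52/15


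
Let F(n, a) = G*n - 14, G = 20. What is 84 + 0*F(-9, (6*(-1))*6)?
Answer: 84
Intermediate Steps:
F(n, a) = -14 + 20*n (F(n, a) = 20*n - 14 = -14 + 20*n)
84 + 0*F(-9, (6*(-1))*6) = 84 + 0*(-14 + 20*(-9)) = 84 + 0*(-14 - 180) = 84 + 0*(-194) = 84 + 0 = 84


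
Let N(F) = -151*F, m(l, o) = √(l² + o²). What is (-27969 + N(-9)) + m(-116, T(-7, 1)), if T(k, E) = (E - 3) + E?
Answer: -26610 + √13457 ≈ -26494.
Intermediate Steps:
T(k, E) = -3 + 2*E (T(k, E) = (-3 + E) + E = -3 + 2*E)
(-27969 + N(-9)) + m(-116, T(-7, 1)) = (-27969 - 151*(-9)) + √((-116)² + (-3 + 2*1)²) = (-27969 + 1359) + √(13456 + (-3 + 2)²) = -26610 + √(13456 + (-1)²) = -26610 + √(13456 + 1) = -26610 + √13457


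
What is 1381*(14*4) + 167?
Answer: 77503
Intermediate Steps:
1381*(14*4) + 167 = 1381*56 + 167 = 77336 + 167 = 77503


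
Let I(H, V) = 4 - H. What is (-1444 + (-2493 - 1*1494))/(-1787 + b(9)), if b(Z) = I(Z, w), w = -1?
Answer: 5431/1792 ≈ 3.0307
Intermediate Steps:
b(Z) = 4 - Z
(-1444 + (-2493 - 1*1494))/(-1787 + b(9)) = (-1444 + (-2493 - 1*1494))/(-1787 + (4 - 1*9)) = (-1444 + (-2493 - 1494))/(-1787 + (4 - 9)) = (-1444 - 3987)/(-1787 - 5) = -5431/(-1792) = -5431*(-1/1792) = 5431/1792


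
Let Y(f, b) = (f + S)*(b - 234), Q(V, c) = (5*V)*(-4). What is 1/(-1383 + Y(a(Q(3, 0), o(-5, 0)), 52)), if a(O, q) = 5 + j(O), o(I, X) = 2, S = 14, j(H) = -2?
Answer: -1/4477 ≈ -0.00022336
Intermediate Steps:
Q(V, c) = -20*V
a(O, q) = 3 (a(O, q) = 5 - 2 = 3)
Y(f, b) = (-234 + b)*(14 + f) (Y(f, b) = (f + 14)*(b - 234) = (14 + f)*(-234 + b) = (-234 + b)*(14 + f))
1/(-1383 + Y(a(Q(3, 0), o(-5, 0)), 52)) = 1/(-1383 + (-3276 - 234*3 + 14*52 + 52*3)) = 1/(-1383 + (-3276 - 702 + 728 + 156)) = 1/(-1383 - 3094) = 1/(-4477) = -1/4477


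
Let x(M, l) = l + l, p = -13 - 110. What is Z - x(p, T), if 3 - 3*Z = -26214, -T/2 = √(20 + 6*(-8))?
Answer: 8739 + 8*I*√7 ≈ 8739.0 + 21.166*I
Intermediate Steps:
p = -123
T = -4*I*√7 (T = -2*√(20 + 6*(-8)) = -2*√(20 - 48) = -4*I*√7 ≈ -10.583*I)
x(M, l) = 2*l
Z = 8739 (Z = 1 - ⅓*(-26214) = 1 + 8738 = 8739)
Z - x(p, T) = 8739 - 2*(-4*I*√7) = 8739 - (-8)*I*√7 = 8739 + 8*I*√7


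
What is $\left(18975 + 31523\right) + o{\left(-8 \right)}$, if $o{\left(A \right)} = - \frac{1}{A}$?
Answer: $\frac{403985}{8} \approx 50498.0$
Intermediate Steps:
$\left(18975 + 31523\right) + o{\left(-8 \right)} = \left(18975 + 31523\right) - \frac{1}{-8} = 50498 - - \frac{1}{8} = 50498 + \frac{1}{8} = \frac{403985}{8}$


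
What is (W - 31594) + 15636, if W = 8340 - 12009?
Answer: -19627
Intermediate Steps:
W = -3669
(W - 31594) + 15636 = (-3669 - 31594) + 15636 = -35263 + 15636 = -19627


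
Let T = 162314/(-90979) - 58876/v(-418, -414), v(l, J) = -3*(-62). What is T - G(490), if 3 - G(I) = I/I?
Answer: -2710257098/8461047 ≈ -320.32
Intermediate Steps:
G(I) = 2 (G(I) = 3 - I/I = 3 - 1*1 = 3 - 1 = 2)
v(l, J) = 186
T = -2693335004/8461047 (T = 162314/(-90979) - 58876/186 = 162314*(-1/90979) - 58876*1/186 = -162314/90979 - 29438/93 = -2693335004/8461047 ≈ -318.32)
T - G(490) = -2693335004/8461047 - 1*2 = -2693335004/8461047 - 2 = -2710257098/8461047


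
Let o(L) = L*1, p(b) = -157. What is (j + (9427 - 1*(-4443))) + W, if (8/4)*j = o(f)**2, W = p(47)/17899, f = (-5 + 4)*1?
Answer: 496535845/35798 ≈ 13870.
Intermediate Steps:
f = -1 (f = -1*1 = -1)
o(L) = L
W = -157/17899 ≈ -0.0087714
j = 1/2 (j = (1/2)*(-1)**2 = (1/2)*1 = 1/2 ≈ 0.50000)
(j + (9427 - 1*(-4443))) + W = (1/2 + (9427 - 1*(-4443))) - 157/17899 = (1/2 + (9427 + 4443)) - 157/17899 = (1/2 + 13870) - 157/17899 = 27741/2 - 157/17899 = 496535845/35798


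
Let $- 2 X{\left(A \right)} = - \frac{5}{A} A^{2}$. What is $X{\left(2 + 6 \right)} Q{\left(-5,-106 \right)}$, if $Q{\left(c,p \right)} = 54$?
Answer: $1080$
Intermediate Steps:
$X{\left(A \right)} = \frac{5 A}{2}$ ($X{\left(A \right)} = - \frac{- \frac{5}{A} A^{2}}{2} = - \frac{\left(-5\right) A}{2} = \frac{5 A}{2}$)
$X{\left(2 + 6 \right)} Q{\left(-5,-106 \right)} = \frac{5 \left(2 + 6\right)}{2} \cdot 54 = \frac{5}{2} \cdot 8 \cdot 54 = 20 \cdot 54 = 1080$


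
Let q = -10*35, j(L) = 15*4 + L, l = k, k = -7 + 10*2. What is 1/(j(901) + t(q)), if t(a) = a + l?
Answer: 1/624 ≈ 0.0016026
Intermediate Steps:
k = 13 (k = -7 + 20 = 13)
l = 13
j(L) = 60 + L
q = -350
t(a) = 13 + a (t(a) = a + 13 = 13 + a)
1/(j(901) + t(q)) = 1/((60 + 901) + (13 - 350)) = 1/(961 - 337) = 1/624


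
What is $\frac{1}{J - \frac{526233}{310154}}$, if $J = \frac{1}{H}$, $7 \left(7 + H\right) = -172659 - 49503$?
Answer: $- \frac{68919630494}{116936932241} \approx -0.58937$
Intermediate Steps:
$H = - \frac{222211}{7}$ ($H = -7 + \frac{-172659 - 49503}{7} = -7 + \frac{1}{7} \left(-222162\right) = -7 - \frac{222162}{7} = - \frac{222211}{7} \approx -31744.0$)
$J = - \frac{7}{222211}$ ($J = \frac{1}{- \frac{222211}{7}} = - \frac{7}{222211} \approx -3.1502 \cdot 10^{-5}$)
$\frac{1}{J - \frac{526233}{310154}} = \frac{1}{- \frac{7}{222211} - \frac{526233}{310154}} = \frac{1}{- \frac{116936932241}{68919630494}} = - \frac{68919630494}{116936932241}$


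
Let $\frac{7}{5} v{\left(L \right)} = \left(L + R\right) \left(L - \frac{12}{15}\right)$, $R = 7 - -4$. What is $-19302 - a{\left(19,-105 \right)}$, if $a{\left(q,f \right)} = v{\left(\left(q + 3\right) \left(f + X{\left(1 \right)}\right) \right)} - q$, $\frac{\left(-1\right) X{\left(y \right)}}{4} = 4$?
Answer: $-5061485$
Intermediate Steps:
$X{\left(y \right)} = -16$ ($X{\left(y \right)} = \left(-4\right) 4 = -16$)
$R = 11$ ($R = 7 + 4 = 11$)
$v{\left(L \right)} = \frac{5 \left(11 + L\right) \left(- \frac{4}{5} + L\right)}{7}$ ($v{\left(L \right)} = \frac{5 \left(L + 11\right) \left(L - \frac{12}{15}\right)}{7} = \frac{5 \left(11 + L\right) \left(L - \frac{4}{5}\right)}{7} = \frac{5 \left(11 + L\right) \left(- \frac{4}{5} + L\right)}{7}$)
$a{\left(q,f \right)} = - \frac{44}{7} - q + \frac{5 \left(-16 + f\right)^{2} \left(3 + q\right)^{2}}{7} + \frac{51 \left(-16 + f\right) \left(3 + q\right)}{7}$ ($a{\left(q,f \right)} = \left(- \frac{44}{7} + \frac{5 \left(\left(q + 3\right) \left(f - 16\right)\right)^{2}}{7} + \frac{51 \left(q + 3\right) \left(f - 16\right)}{7}\right) - q = \left(- \frac{44}{7} + \frac{5 \left(\left(3 + q\right) \left(-16 + f\right)\right)^{2}}{7} + \frac{51 \left(3 + q\right) \left(-16 + f\right)}{7}\right) - q = \left(- \frac{44}{7} + \frac{5 \left(\left(-16 + f\right) \left(3 + q\right)\right)^{2}}{7} + \frac{51 \left(-16 + f\right) \left(3 + q\right)}{7}\right) - q = \left(- \frac{44}{7} + \frac{5 \left(-16 + f\right)^{2} \left(3 + q\right)^{2}}{7} + \frac{51 \left(-16 + f\right) \left(3 + q\right)}{7}\right) - q = - \frac{44}{7} - q + \frac{5 \left(-16 + f\right)^{2} \left(3 + q\right)^{2}}{7} + \frac{51 \left(-16 + f\right) \left(3 + q\right)}{7}$)
$-19302 - a{\left(19,-105 \right)} = -19302 - \left(-356 - \frac{15637}{7} + \frac{5 \left(-48 - 304 + 3 \left(-105\right) - 1995\right)^{2}}{7} + \frac{153}{7} \left(-105\right) + \frac{51}{7} \left(-105\right) 19\right) = -19302 - \left(-356 - \frac{15637}{7} + \frac{5 \left(-48 - 304 - 315 - 1995\right)^{2}}{7} - 2295 - 14535\right) = -19302 - \left(-356 - \frac{15637}{7} + \frac{5 \left(-2662\right)^{2}}{7} - 2295 - 14535\right) = -19302 - \left(-356 - \frac{15637}{7} + \frac{5}{7} \cdot 7086244 - 2295 - 14535\right) = -19302 - \left(-356 - \frac{15637}{7} + \frac{35431220}{7} - 2295 - 14535\right) = -19302 - 5042183 = -5061485$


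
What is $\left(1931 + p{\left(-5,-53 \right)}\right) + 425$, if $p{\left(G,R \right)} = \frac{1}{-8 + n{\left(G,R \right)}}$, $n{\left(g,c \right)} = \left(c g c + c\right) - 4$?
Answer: $\frac{33243159}{14110} \approx 2356.0$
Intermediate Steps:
$n{\left(g,c \right)} = -4 + c + g c^{2}$ ($n{\left(g,c \right)} = \left(g c^{2} + c\right) - 4 = \left(c + g c^{2}\right) - 4 = -4 + c + g c^{2}$)
$p{\left(G,R \right)} = \frac{1}{-12 + R + G R^{2}}$ ($p{\left(G,R \right)} = \frac{1}{-8 + \left(-4 + R + G R^{2}\right)} = \frac{1}{-12 + R + G R^{2}}$)
$\left(1931 + p{\left(-5,-53 \right)}\right) + 425 = \left(1931 + \frac{1}{-12 - 53 - 5 \left(-53\right)^{2}}\right) + 425 = \left(1931 + \frac{1}{-12 - 53 - 14045}\right) + 425 = \left(1931 + \frac{1}{-14110}\right) + 425 = \left(1931 - \frac{1}{14110}\right) + 425 = \frac{27246409}{14110} + 425 = \frac{33243159}{14110}$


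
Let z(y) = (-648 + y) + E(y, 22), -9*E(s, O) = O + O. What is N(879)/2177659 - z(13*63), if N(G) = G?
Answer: -3255592294/19598931 ≈ -166.11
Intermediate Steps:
E(s, O) = -2*O/9 (E(s, O) = -(O + O)/9 = -2*O/9)
z(y) = -5876/9 + y (z(y) = (-648 + y) - 2/9*22 = (-648 + y) - 44/9 = -5876/9 + y)
N(879)/2177659 - z(13*63) = 879/2177659 - (-5876/9 + 13*63) = 879*(1/2177659) - (-5876/9 + 819) = 879/2177659 - 1*1495/9 = 879/2177659 - 1495/9 = -3255592294/19598931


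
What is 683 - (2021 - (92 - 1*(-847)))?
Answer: -399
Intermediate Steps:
683 - (2021 - (92 - 1*(-847))) = 683 - (2021 - (92 + 847)) = 683 - (2021 - 1*939) = 683 - (2021 - 939) = 683 - 1*1082 = 683 - 1082 = -399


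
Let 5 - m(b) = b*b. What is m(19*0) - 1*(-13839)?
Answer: 13844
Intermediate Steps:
m(b) = 5 - b² (m(b) = 5 - b*b = 5 - b²)
m(19*0) - 1*(-13839) = (5 - (19*0)²) - 1*(-13839) = (5 - 1*0²) + 13839 = (5 - 1*0) + 13839 = (5 + 0) + 13839 = 5 + 13839 = 13844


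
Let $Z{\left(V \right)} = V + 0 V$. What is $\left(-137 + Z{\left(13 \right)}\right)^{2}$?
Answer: $15376$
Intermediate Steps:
$Z{\left(V \right)} = V$ ($Z{\left(V \right)} = V + 0 = V$)
$\left(-137 + Z{\left(13 \right)}\right)^{2} = \left(-137 + 13\right)^{2} = \left(-124\right)^{2} = 15376$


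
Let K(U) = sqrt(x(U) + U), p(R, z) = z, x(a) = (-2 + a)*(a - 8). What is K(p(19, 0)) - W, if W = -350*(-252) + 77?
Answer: -88273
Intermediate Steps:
x(a) = (-8 + a)*(-2 + a) (x(a) = (-2 + a)*(-8 + a) = (-8 + a)*(-2 + a))
W = 88277 (W = 88200 + 77 = 88277)
K(U) = sqrt(16 + U**2 - 9*U) (K(U) = sqrt((16 + U**2 - 10*U) + U) = sqrt(16 + U**2 - 9*U))
K(p(19, 0)) - W = sqrt(16 + 0**2 - 9*0) - 1*88277 = sqrt(16 + 0 + 0) - 88277 = sqrt(16) - 88277 = 4 - 88277 = -88273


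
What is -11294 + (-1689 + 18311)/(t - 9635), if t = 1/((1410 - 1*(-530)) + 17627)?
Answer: -1064780485805/94264022 ≈ -11296.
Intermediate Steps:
t = 1/19567 (t = 1/((1410 + 530) + 17627) = 1/(1940 + 17627) = 1/19567 ≈ 5.1106e-5)
-11294 + (-1689 + 18311)/(t - 9635) = -11294 + (-1689 + 18311)/(1/19567 - 9635) = -11294 + 16622/(-188528044/19567) = -11294 + 16622*(-19567/188528044) = -11294 - 162621337/94264022 = -1064780485805/94264022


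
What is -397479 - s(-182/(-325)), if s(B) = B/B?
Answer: -397480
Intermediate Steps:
s(B) = 1
-397479 - s(-182/(-325)) = -397479 - 1*1 = -397479 - 1 = -397480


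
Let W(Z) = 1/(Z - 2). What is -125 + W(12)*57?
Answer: -1193/10 ≈ -119.30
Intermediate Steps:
W(Z) = 1/(-2 + Z)
-125 + W(12)*57 = -125 + 57/(-2 + 12) = -125 + 57/10 = -1193/10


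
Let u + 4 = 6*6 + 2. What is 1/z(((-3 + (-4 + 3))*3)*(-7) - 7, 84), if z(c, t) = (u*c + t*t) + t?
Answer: 1/9758 ≈ 0.00010248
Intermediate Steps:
u = 34 (u = -4 + (6*6 + 2) = -4 + (36 + 2) = -4 + 38 = 34)
z(c, t) = t + t**2 + 34*c (z(c, t) = (34*c + t*t) + t = (34*c + t**2) + t = (t**2 + 34*c) + t = t + t**2 + 34*c)
1/z(((-3 + (-4 + 3))*3)*(-7) - 7, 84) = 1/(84 + 84**2 + 34*(((-3 + (-4 + 3))*3)*(-7) - 7)) = 1/(84 + 7056 + 34*(((-3 - 1)*3)*(-7) - 7)) = 1/(84 + 7056 + 34*(-4*3*(-7) - 7)) = 1/(84 + 7056 + 34*(-12*(-7) - 7)) = 1/(84 + 7056 + 34*(84 - 7)) = 1/(84 + 7056 + 34*77) = 1/(84 + 7056 + 2618) = 1/9758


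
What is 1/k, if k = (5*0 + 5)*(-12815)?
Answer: -1/64075 ≈ -1.5607e-5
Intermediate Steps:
k = -64075 (k = (0 + 5)*(-12815) = 5*(-12815) = -64075)
1/k = 1/(-64075) = -1/64075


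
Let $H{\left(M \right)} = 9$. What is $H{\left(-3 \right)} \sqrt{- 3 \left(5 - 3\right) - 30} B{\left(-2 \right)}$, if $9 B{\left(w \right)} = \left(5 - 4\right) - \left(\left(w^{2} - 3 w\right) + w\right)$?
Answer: $- 42 i \approx - 42.0 i$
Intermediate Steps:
$B{\left(w \right)} = \frac{1}{9} - \frac{w^{2}}{9} + \frac{2 w}{9}$ ($B{\left(w \right)} = \frac{\left(5 - 4\right) - \left(\left(w^{2} - 3 w\right) + w\right)}{9} = \frac{1 - \left(w^{2} - 2 w\right)}{9} = \frac{1 - w^{2} + 2 w}{9} = \frac{1}{9} - \frac{w^{2}}{9} + \frac{2 w}{9}$)
$H{\left(-3 \right)} \sqrt{- 3 \left(5 - 3\right) - 30} B{\left(-2 \right)} = 9 \sqrt{- 3 \left(5 - 3\right) - 30} \left(\frac{1}{9} - \frac{\left(-2\right)^{2}}{9} + \frac{2}{9} \left(-2\right)\right) = 9 \sqrt{\left(-3\right) 2 - 30} \left(\frac{1}{9} - \frac{4}{9} - \frac{4}{9}\right) = 9 \sqrt{-6 - 30} \left(\frac{1}{9} - \frac{4}{9} - \frac{4}{9}\right) = 9 \sqrt{-36} \left(- \frac{7}{9}\right) = 9 \cdot 6 i \left(- \frac{7}{9}\right) = 54 i \left(- \frac{7}{9}\right) = - 42 i$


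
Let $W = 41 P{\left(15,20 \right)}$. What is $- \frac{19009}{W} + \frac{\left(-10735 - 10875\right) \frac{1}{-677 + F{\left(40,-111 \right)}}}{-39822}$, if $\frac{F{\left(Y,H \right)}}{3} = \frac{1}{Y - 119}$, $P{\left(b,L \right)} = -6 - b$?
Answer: $\frac{6747694955473}{305643447102} \approx 22.077$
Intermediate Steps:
$F{\left(Y,H \right)} = \frac{3}{-119 + Y}$ ($F{\left(Y,H \right)} = \frac{3}{Y - 119} = \frac{3}{-119 + Y}$)
$W = -861$ ($W = 41 \left(-6 - 15\right) = 41 \left(-21\right) = -861$)
$- \frac{19009}{W} + \frac{\left(-10735 - 10875\right) \frac{1}{-677 + F{\left(40,-111 \right)}}}{-39822} = - \frac{19009}{-861} + \frac{\left(-10735 - 10875\right) \frac{1}{-677 + \frac{3}{-119 + 40}}}{-39822} = \left(-19009\right) \left(- \frac{1}{861}\right) + - \frac{21610}{-677 + \frac{3}{-79}} \left(- \frac{1}{39822}\right) = \frac{19009}{861} + - \frac{21610}{-677 + 3 \left(- \frac{1}{79}\right)} \left(- \frac{1}{39822}\right) = \frac{19009}{861} + - \frac{21610}{-677 - \frac{3}{79}} \left(- \frac{1}{39822}\right) = \frac{19009}{861} + - \frac{21610}{- \frac{53486}{79}} \left(- \frac{1}{39822}\right) = \frac{19009}{861} + \left(-21610\right) \left(- \frac{79}{53486}\right) \left(- \frac{1}{39822}\right) = \frac{19009}{861} + \frac{853595}{26743} \left(- \frac{1}{39822}\right) = \frac{19009}{861} - \frac{853595}{1064959746} = \frac{6747694955473}{305643447102}$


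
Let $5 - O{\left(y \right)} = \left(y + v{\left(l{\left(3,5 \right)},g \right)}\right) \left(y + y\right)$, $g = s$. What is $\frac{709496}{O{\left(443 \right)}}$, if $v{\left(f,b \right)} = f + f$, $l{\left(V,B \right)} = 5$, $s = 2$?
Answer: $- \frac{709496}{401353} \approx -1.7678$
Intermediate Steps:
$g = 2$
$v{\left(f,b \right)} = 2 f$
$O{\left(y \right)} = 5 - 2 y \left(10 + y\right)$ ($O{\left(y \right)} = 5 - \left(y + 2 \cdot 5\right) \left(y + y\right) = 5 - \left(y + 10\right) 2 y = 5 - \left(10 + y\right) 2 y = 5 - 2 y \left(10 + y\right)$)
$\frac{709496}{O{\left(443 \right)}} = \frac{709496}{5 - 8860 - 2 \cdot 443^{2}} = \frac{709496}{5 - 8860 - 392498} = \frac{709496}{-401353} = 709496 \left(- \frac{1}{401353}\right) = - \frac{709496}{401353}$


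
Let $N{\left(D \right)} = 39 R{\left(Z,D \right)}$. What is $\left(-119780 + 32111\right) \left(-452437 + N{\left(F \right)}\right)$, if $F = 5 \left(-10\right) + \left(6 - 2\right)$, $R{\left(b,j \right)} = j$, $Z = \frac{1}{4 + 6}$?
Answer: $39821977539$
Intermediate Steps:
$Z = \frac{1}{10} \approx 0.1$
$F = -46$ ($F = -50 + 4 = -46$)
$N{\left(D \right)} = 39 D$
$\left(-119780 + 32111\right) \left(-452437 + N{\left(F \right)}\right) = \left(-119780 + 32111\right) \left(-452437 + 39 \left(-46\right)\right) = - 87669 \left(-452437 - 1794\right) = \left(-87669\right) \left(-454231\right) = 39821977539$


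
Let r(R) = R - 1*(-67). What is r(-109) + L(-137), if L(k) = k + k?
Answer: -316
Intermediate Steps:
r(R) = 67 + R (r(R) = R + 67 = 67 + R)
L(k) = 2*k
r(-109) + L(-137) = (67 - 109) + 2*(-137) = -42 - 274 = -316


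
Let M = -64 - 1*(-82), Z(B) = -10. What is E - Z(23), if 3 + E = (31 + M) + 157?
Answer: 213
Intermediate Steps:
M = 18 (M = -64 + 82 = 18)
E = 203 (E = -3 + ((31 + 18) + 157) = -3 + (49 + 157) = -3 + 206 = 203)
E - Z(23) = 203 - 1*(-10) = 203 + 10 = 213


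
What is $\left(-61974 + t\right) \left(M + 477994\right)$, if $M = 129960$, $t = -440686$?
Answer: $-305594157640$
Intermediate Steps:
$\left(-61974 + t\right) \left(M + 477994\right) = \left(-61974 - 440686\right) \left(129960 + 477994\right) = \left(-502660\right) 607954 = -305594157640$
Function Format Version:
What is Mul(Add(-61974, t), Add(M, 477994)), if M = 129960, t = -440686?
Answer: -305594157640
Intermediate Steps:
Mul(Add(-61974, t), Add(M, 477994)) = Mul(Add(-61974, -440686), Add(129960, 477994)) = Mul(-502660, 607954) = -305594157640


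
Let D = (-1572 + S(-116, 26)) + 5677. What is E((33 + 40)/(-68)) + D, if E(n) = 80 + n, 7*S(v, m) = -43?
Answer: 1988625/476 ≈ 4177.8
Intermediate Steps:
S(v, m) = -43/7 (S(v, m) = (1/7)*(-43) = -43/7)
D = 28692/7 (D = (-1572 - 43/7) + 5677 = -11047/7 + 5677 = 28692/7 ≈ 4098.9)
E((33 + 40)/(-68)) + D = (80 + (33 + 40)/(-68)) + 28692/7 = (80 + 73*(-1/68)) + 28692/7 = (80 - 73/68) + 28692/7 = 5367/68 + 28692/7 = 1988625/476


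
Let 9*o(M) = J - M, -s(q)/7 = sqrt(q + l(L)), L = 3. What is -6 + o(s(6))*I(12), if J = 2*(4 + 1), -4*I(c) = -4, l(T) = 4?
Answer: -44/9 + 7*sqrt(10)/9 ≈ -2.4293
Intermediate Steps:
I(c) = 1 (I(c) = -1/4*(-4) = 1)
J = 10 (J = 2*5 = 10)
s(q) = -7*sqrt(4 + q) (s(q) = -7*sqrt(q + 4) = -7*sqrt(4 + q))
o(M) = 10/9 - M/9 (o(M) = (10 - M)/9 = 10/9 - M/9)
-6 + o(s(6))*I(12) = -6 + (10/9 - (-7)*sqrt(4 + 6)/9)*1 = -6 + (10/9 - (-7)*sqrt(10)/9)*1 = -6 + (10/9 + 7*sqrt(10)/9)*1 = -6 + (10/9 + 7*sqrt(10)/9) = -44/9 + 7*sqrt(10)/9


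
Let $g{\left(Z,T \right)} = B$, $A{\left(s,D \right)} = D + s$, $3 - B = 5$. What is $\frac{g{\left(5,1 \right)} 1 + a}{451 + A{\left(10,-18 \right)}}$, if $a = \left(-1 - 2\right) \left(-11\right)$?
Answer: $\frac{31}{443} \approx 0.069977$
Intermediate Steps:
$B = -2$ ($B = 3 - 5 = -2$)
$a = 33$ ($a = \left(-3\right) \left(-11\right) = 33$)
$g{\left(Z,T \right)} = -2$
$\frac{g{\left(5,1 \right)} 1 + a}{451 + A{\left(10,-18 \right)}} = \frac{\left(-2\right) 1 + 33}{451 + \left(-18 + 10\right)} = \frac{-2 + 33}{451 - 8} = \frac{31}{443}$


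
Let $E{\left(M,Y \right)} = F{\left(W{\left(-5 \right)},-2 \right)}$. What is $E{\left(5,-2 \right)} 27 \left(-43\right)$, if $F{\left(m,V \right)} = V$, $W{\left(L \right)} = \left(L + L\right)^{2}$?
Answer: $2322$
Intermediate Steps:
$W{\left(L \right)} = 4 L^{2}$ ($W{\left(L \right)} = \left(2 L\right)^{2} = 4 L^{2}$)
$E{\left(M,Y \right)} = -2$
$E{\left(5,-2 \right)} 27 \left(-43\right) = \left(-2\right) 27 \left(-43\right) = \left(-54\right) \left(-43\right) = 2322$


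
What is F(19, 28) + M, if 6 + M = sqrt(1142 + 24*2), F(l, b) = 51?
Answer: 45 + sqrt(1190) ≈ 79.496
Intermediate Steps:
M = -6 + sqrt(1190) (M = -6 + sqrt(1142 + 24*2) = -6 + sqrt(1142 + 48) = -6 + sqrt(1190) ≈ 28.496)
F(19, 28) + M = 51 + (-6 + sqrt(1190)) = 45 + sqrt(1190)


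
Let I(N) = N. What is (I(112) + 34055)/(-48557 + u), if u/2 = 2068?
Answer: -11389/14807 ≈ -0.76916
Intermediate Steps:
u = 4136 (u = 2*2068 = 4136)
(I(112) + 34055)/(-48557 + u) = (112 + 34055)/(-48557 + 4136) = 34167/(-44421) = 34167*(-1/44421) = -11389/14807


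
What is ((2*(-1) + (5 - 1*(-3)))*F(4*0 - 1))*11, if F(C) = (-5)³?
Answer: -8250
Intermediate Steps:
F(C) = -125
((2*(-1) + (5 - 1*(-3)))*F(4*0 - 1))*11 = ((2*(-1) + (5 - 1*(-3)))*(-125))*11 = ((-2 + (5 + 3))*(-125))*11 = ((-2 + 8)*(-125))*11 = (6*(-125))*11 = -750*11 = -8250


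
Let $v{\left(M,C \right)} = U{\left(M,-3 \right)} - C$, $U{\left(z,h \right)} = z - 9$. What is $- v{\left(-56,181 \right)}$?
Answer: $246$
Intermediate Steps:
$U{\left(z,h \right)} = -9 + z$
$v{\left(M,C \right)} = -9 + M - C$ ($v{\left(M,C \right)} = \left(-9 + M\right) - C = -9 + M - C$)
$- v{\left(-56,181 \right)} = - (-9 - 56 - 181) = \left(-1\right) \left(-246\right) = 246$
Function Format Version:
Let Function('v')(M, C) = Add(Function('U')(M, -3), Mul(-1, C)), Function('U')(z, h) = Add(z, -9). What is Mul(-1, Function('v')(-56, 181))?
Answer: 246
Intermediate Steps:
Function('U')(z, h) = Add(-9, z)
Function('v')(M, C) = Add(-9, M, Mul(-1, C)) (Function('v')(M, C) = Add(Add(-9, M), Mul(-1, C)) = Add(-9, M, Mul(-1, C)))
Mul(-1, Function('v')(-56, 181)) = Mul(-1, Add(-9, -56, Mul(-1, 181))) = Mul(-1, Add(-9, -56, -181)) = Mul(-1, -246) = 246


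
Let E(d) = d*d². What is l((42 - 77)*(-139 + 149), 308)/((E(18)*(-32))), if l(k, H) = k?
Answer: 175/93312 ≈ 0.0018754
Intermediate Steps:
E(d) = d³
l((42 - 77)*(-139 + 149), 308)/((E(18)*(-32))) = ((42 - 77)*(-139 + 149))/((18³*(-32))) = (-35*10)/((5832*(-32))) = -350/(-186624) = -350*(-1/186624) = 175/93312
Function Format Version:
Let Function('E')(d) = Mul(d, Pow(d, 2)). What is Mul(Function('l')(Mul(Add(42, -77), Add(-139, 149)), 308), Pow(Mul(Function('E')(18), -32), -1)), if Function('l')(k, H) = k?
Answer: Rational(175, 93312) ≈ 0.0018754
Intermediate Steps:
Function('E')(d) = Pow(d, 3)
Mul(Function('l')(Mul(Add(42, -77), Add(-139, 149)), 308), Pow(Mul(Function('E')(18), -32), -1)) = Mul(Mul(Add(42, -77), Add(-139, 149)), Pow(Mul(Pow(18, 3), -32), -1)) = Mul(Mul(-35, 10), Pow(Mul(5832, -32), -1)) = Mul(-350, Pow(-186624, -1)) = Mul(-350, Rational(-1, 186624)) = Rational(175, 93312)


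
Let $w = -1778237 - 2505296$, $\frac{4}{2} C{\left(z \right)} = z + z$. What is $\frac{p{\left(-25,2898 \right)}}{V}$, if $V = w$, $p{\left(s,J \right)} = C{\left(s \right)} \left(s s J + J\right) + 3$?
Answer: $\frac{45353697}{4283533} \approx 10.588$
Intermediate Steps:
$C{\left(z \right)} = z$ ($C{\left(z \right)} = \frac{z + z}{2} = \frac{2 z}{2} = z$)
$p{\left(s,J \right)} = 3 + s \left(J + J s^{2}\right)$ ($p{\left(s,J \right)} = s \left(s s J + J\right) + 3 = s \left(s^{2} J + J\right) + 3 = s \left(J s^{2} + J\right) + 3 = s \left(J + J s^{2}\right) + 3 = 3 + s \left(J + J s^{2}\right)$)
$w = -4283533$
$V = -4283533$
$\frac{p{\left(-25,2898 \right)}}{V} = \frac{3 + 2898 \left(-25\right) + 2898 \left(-25\right)^{3}}{-4283533} = \left(3 - 72450 + 2898 \left(-15625\right)\right) \left(- \frac{1}{4283533}\right) = \left(3 - 72450 - 45281250\right) \left(- \frac{1}{4283533}\right) = \left(-45353697\right) \left(- \frac{1}{4283533}\right) = \frac{45353697}{4283533}$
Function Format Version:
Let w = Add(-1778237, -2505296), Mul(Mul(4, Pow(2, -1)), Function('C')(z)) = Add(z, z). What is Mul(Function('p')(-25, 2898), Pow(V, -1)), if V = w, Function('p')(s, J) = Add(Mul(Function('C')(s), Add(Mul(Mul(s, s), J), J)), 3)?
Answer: Rational(45353697, 4283533) ≈ 10.588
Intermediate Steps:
Function('C')(z) = z (Function('C')(z) = Mul(Rational(1, 2), Add(z, z)) = Mul(Rational(1, 2), Mul(2, z)) = z)
Function('p')(s, J) = Add(3, Mul(s, Add(J, Mul(J, Pow(s, 2))))) (Function('p')(s, J) = Add(Mul(s, Add(Mul(Mul(s, s), J), J)), 3) = Add(Mul(s, Add(Mul(Pow(s, 2), J), J)), 3) = Add(Mul(s, Add(Mul(J, Pow(s, 2)), J)), 3) = Add(Mul(s, Add(J, Mul(J, Pow(s, 2)))), 3) = Add(3, Mul(s, Add(J, Mul(J, Pow(s, 2))))))
w = -4283533
V = -4283533
Mul(Function('p')(-25, 2898), Pow(V, -1)) = Mul(Add(3, Mul(2898, -25), Mul(2898, Pow(-25, 3))), Pow(-4283533, -1)) = Mul(Add(3, -72450, Mul(2898, -15625)), Rational(-1, 4283533)) = Mul(Add(3, -72450, -45281250), Rational(-1, 4283533)) = Mul(-45353697, Rational(-1, 4283533)) = Rational(45353697, 4283533)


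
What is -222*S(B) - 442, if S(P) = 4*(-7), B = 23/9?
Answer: 5774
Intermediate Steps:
B = 23/9 (B = 23*(⅑) = 23/9 ≈ 2.5556)
S(P) = -28
-222*S(B) - 442 = -222*(-28) - 442 = 6216 - 442 = 5774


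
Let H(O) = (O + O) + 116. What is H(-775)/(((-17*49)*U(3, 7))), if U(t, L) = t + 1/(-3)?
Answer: 2151/3332 ≈ 0.64556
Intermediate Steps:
U(t, L) = -⅓ + t (U(t, L) = t - ⅓ = -⅓ + t)
H(O) = 116 + 2*O (H(O) = 2*O + 116 = 116 + 2*O)
H(-775)/(((-17*49)*U(3, 7))) = (116 + 2*(-775))/(((-17*49)*(-⅓ + 3))) = (116 - 1550)/((-833*8/3)) = -1434/(-6664/3) = -1434*(-3/6664) = 2151/3332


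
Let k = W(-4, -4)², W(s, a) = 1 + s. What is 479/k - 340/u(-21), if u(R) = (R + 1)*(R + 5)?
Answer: 7511/144 ≈ 52.160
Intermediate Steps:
u(R) = (1 + R)*(5 + R)
k = 9 (k = (1 - 4)² = (-3)² = 9)
479/k - 340/u(-21) = 479/9 - 340/(5 + (-21)² + 6*(-21)) = 479*(⅑) - 340/(5 + 441 - 126) = 479/9 - 340/320 = 479/9 - 340*1/320 = 479/9 - 17/16 = 7511/144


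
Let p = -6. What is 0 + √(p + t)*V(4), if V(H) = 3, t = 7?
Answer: 3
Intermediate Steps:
0 + √(p + t)*V(4) = 0 + √(-6 + 7)*3 = 0 + √1*3 = 0 + 1*3 = 0 + 3 = 3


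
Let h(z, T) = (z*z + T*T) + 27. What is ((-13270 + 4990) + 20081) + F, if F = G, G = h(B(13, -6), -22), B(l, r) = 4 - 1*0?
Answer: 12328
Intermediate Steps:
B(l, r) = 4 (B(l, r) = 4 + 0 = 4)
h(z, T) = 27 + T² + z² (h(z, T) = (z² + T²) + 27 = (T² + z²) + 27 = 27 + T² + z²)
G = 527 (G = 27 + (-22)² + 4² = 27 + 484 + 16 = 527)
F = 527
((-13270 + 4990) + 20081) + F = ((-13270 + 4990) + 20081) + 527 = (-8280 + 20081) + 527 = 11801 + 527 = 12328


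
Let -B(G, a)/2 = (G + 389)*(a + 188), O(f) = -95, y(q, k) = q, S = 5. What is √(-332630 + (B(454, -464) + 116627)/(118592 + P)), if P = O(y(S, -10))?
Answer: I*√4670568159694059/118497 ≈ 576.74*I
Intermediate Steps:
P = -95
B(G, a) = -2*(188 + a)*(389 + G) (B(G, a) = -2*(G + 389)*(a + 188) = -2*(389 + G)*(188 + a) = -2*(188 + a)*(389 + G))
√(-332630 + (B(454, -464) + 116627)/(118592 + P)) = √(-332630 + ((-146264 - 778*(-464) - 376*454 - 2*454*(-464)) + 116627)/(118592 - 95)) = √(-332630 + ((-146264 + 360992 - 170704 + 421312) + 116627)/118497) = √(-332630 + (465336 + 116627)*(1/118497)) = √(-332630 + 581963*(1/118497)) = √(-332630 + 581963/118497) = √(-39415075147/118497) = I*√4670568159694059/118497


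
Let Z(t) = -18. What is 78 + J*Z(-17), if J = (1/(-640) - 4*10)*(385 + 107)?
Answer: 28346547/80 ≈ 3.5433e+5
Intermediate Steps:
J = -3148923/160 (J = (-1/640 - 40)*492 = -25601/640*492 = -3148923/160 ≈ -19681.)
78 + J*Z(-17) = 78 - 3148923/160*(-18) = 78 + 28340307/80 = 28346547/80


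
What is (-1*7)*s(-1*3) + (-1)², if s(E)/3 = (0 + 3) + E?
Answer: 1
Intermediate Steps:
s(E) = 9 + 3*E (s(E) = 3*((0 + 3) + E) = 3*(3 + E) = 9 + 3*E)
(-1*7)*s(-1*3) + (-1)² = (-1*7)*(9 + 3*(-1*3)) + (-1)² = -7*(9 + 3*(-3)) + 1 = -7*(9 - 9) + 1 = -7*0 + 1 = 0 + 1 = 1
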